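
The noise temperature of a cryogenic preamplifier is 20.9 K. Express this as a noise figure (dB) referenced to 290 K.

F = 1 + T_e/T₀ = 1 + 20.9/290 = 1.07207
NF = 10 log₁₀(1.07207) = 0.302 dB

0.302 dB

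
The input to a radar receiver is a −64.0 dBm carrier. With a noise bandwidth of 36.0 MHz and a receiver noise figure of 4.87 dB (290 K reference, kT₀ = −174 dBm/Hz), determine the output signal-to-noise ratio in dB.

29.6 dB

Noise floor: N = −174 + 10 log₁₀(B) + NF
10 log₁₀(3.60×10⁷) = 75.56 dB
N = −174 + 75.56 + 4.87 = −93.57 dBm
SNR = P_sig − N = −64.0 − (−93.57) = 29.57 dB → 29.6 dB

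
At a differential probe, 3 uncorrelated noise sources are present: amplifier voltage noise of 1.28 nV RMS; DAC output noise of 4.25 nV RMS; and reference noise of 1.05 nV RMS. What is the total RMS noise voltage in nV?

Uncorrelated sources add in power (mean-square): V_tot = √(ΣV_i²)
V_tot = √[(1.28×10⁻⁹)² + (4.25×10⁻⁹)² + (1.05×10⁻⁹)²] = 4.56×10⁻⁹ V = 4.56 nV

4.56 nV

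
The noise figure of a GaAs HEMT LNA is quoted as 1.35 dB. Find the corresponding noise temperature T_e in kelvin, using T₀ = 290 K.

F = 10^(1.35/10) = 1.36458
T_e = (F − 1)·T₀ = (1.36458 − 1) × 290 = 106 K

106 K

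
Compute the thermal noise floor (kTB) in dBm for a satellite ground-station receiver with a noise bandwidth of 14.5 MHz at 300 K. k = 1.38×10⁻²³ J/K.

P_n = kTB = 1.38×10⁻²³ × 300 × 1.45×10⁷ = 6.00×10⁻¹⁴ W
In dBm: 10 log₁₀(6.00×10⁻¹⁴ / 10⁻³) = −102.2 dBm

−102.2 dBm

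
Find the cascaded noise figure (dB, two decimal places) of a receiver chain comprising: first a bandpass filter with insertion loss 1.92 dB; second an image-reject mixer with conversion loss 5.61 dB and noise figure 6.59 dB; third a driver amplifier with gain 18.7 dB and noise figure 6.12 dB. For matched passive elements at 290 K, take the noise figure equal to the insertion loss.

13.91 dB

Convert to linear (a loss of L dB is a gain of −L dB): F_i = 10^(NF_i/10), G_i = 10^(G_i,dB/10)
  Stage 1: F_1 = 10^(1.92/10) = 1.556, G_1 = 10^(−1.92/10) = 0.6427
  Stage 2: F_2 = 10^(6.59/10) = 4.560, G_2 = 10^(−5.61/10) = 0.2748
  Stage 3: F_3 = 10^(6.12/10) = 4.093, G_3 = 10^(18.7/10) = 74.13
Friis cascade:
  F = 1.556 + (4.560 − 1)/0.6427 + (4.093 − 1)/0.1766 = 24.61
NF = 10 log₁₀(24.61) = 13.91 dB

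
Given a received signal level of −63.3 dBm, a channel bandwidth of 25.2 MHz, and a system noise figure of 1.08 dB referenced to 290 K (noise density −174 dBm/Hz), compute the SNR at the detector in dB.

Noise floor: N = −174 + 10 log₁₀(B) + NF
10 log₁₀(2.52×10⁷) = 74.01 dB
N = −174 + 74.01 + 1.08 = −98.91 dBm
SNR = P_sig − N = −63.3 − (−98.91) = 35.61 dB → 35.6 dB

35.6 dB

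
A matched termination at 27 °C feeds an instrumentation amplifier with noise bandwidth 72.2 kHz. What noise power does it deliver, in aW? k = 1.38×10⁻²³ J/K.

T = 27 °C + 273.15 = 300.15 K
P_n = kTB = 1.38×10⁻²³ × 300.15 × 7.22×10⁴ = 2.99×10⁻¹⁶ W = 299 aW

299 aW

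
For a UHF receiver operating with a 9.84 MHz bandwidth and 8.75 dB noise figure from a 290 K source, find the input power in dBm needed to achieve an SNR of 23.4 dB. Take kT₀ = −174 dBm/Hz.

−71.9 dBm

Sensitivity = −174 + 10 log₁₀(B) + NF + SNR_min
= −174 + 69.93 + 8.75 + 23.4
= −71.92 dBm → −71.9 dBm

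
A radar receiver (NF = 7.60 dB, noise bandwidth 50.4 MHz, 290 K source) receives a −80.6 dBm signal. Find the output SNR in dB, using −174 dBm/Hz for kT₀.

8.8 dB

Noise floor: N = −174 + 10 log₁₀(B) + NF
10 log₁₀(5.04×10⁷) = 77.02 dB
N = −174 + 77.02 + 7.60 = −89.38 dBm
SNR = P_sig − N = −80.6 − (−89.38) = 8.78 dB → 8.8 dB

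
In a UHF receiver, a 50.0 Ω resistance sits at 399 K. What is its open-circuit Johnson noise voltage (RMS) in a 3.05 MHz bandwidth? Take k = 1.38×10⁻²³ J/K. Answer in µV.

1.83 µV

V_n = √(4kTRB)
4kTRB = 4 × 1.38×10⁻²³ × 399 × 5.00×10¹ × 3.05×10⁶ = 3.36×10⁻¹² V²
V_n = √(3.36×10⁻¹²) = 1.83×10⁻⁶ V = 1.83 µV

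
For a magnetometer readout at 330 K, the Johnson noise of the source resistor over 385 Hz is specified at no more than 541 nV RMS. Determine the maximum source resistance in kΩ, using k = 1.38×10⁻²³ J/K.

Johnson–Nyquist: V_n = √(4kTRB) ⇒ R = V_n² / (4kTB)
4kTB = 4 × 1.38×10⁻²³ × 330 × 3.85×10² = 7.01×10⁻¹⁸
R = (5.41×10⁻⁷)² / 7.01×10⁻¹⁸ = 4.17×10⁴ Ω = 41.7 kΩ

41.7 kΩ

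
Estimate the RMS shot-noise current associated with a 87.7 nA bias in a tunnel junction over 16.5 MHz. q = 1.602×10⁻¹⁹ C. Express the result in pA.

I_n = √(2qI·B)
2qI·B = 2 × 1.602×10⁻¹⁹ × 8.77×10⁻⁸ × 1.65×10⁷ = 4.64×10⁻¹⁹ A²
I_n = √(4.64×10⁻¹⁹) = 6.81×10⁻¹⁰ A = 681 pA

681 pA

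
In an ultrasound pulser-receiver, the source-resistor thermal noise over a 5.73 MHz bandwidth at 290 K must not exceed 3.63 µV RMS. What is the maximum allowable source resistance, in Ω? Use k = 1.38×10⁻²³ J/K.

144 Ω

Johnson–Nyquist: V_n = √(4kTRB) ⇒ R = V_n² / (4kTB)
4kTB = 4 × 1.38×10⁻²³ × 290 × 5.73×10⁶ = 9.17×10⁻¹⁴
R = (3.63×10⁻⁶)² / 9.17×10⁻¹⁴ = 1.44×10² Ω = 144 Ω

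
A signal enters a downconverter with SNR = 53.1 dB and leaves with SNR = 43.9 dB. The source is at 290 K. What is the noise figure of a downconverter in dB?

NF (dB) = SNR_in(dB) − SNR_out(dB) when the source is at T₀
NF = 53.1 − 43.9 = 9.2 dB

9.2 dB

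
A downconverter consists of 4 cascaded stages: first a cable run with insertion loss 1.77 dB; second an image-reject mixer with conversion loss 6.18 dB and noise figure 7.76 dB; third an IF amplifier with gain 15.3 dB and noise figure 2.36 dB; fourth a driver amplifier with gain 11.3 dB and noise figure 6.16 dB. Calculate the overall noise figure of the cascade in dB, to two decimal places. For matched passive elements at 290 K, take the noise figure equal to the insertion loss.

Convert to linear (a loss of L dB is a gain of −L dB): F_i = 10^(NF_i/10), G_i = 10^(G_i,dB/10)
  Stage 1: F_1 = 10^(1.77/10) = 1.503, G_1 = 10^(−1.77/10) = 0.6653
  Stage 2: F_2 = 10^(7.76/10) = 5.970, G_2 = 10^(−6.18/10) = 0.2410
  Stage 3: F_3 = 10^(2.36/10) = 1.722, G_3 = 10^(15.3/10) = 33.88
  Stage 4: F_4 = 10^(6.16/10) = 4.130, G_4 = 10^(11.3/10) = 13.49
Friis cascade:
  F = 1.503 + (5.970 − 1)/0.6653 + (1.722 − 1)/0.1603 + (4.130 − 1)/5.433 = 14.05
NF = 10 log₁₀(14.05) = 11.48 dB

11.48 dB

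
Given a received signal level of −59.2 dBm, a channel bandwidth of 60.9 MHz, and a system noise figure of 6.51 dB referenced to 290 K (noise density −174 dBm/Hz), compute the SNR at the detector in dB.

Noise floor: N = −174 + 10 log₁₀(B) + NF
10 log₁₀(6.09×10⁷) = 77.85 dB
N = −174 + 77.85 + 6.51 = −89.64 dBm
SNR = P_sig − N = −59.2 − (−89.64) = 30.44 dB → 30.4 dB

30.4 dB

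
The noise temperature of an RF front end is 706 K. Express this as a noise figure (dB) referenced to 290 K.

5.36 dB

F = 1 + T_e/T₀ = 1 + 706/290 = 3.43448
NF = 10 log₁₀(3.43448) = 5.36 dB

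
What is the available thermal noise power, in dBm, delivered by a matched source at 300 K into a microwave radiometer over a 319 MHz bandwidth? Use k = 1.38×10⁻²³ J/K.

−88.8 dBm

P_n = kTB = 1.38×10⁻²³ × 300 × 3.19×10⁸ = 1.32×10⁻¹² W
In dBm: 10 log₁₀(1.32×10⁻¹² / 10⁻³) = −88.8 dBm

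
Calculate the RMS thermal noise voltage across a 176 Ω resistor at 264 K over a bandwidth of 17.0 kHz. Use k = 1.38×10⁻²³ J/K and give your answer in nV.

V_n = √(4kTRB)
4kTRB = 4 × 1.38×10⁻²³ × 264 × 1.76×10² × 1.70×10⁴ = 4.36×10⁻¹⁴ V²
V_n = √(4.36×10⁻¹⁴) = 2.09×10⁻⁷ V = 209 nV

209 nV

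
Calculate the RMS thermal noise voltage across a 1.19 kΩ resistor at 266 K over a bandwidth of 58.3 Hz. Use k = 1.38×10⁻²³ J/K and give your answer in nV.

31.9 nV

V_n = √(4kTRB)
4kTRB = 4 × 1.38×10⁻²³ × 266 × 1.19×10³ × 5.83×10¹ = 1.02×10⁻¹⁵ V²
V_n = √(1.02×10⁻¹⁵) = 3.19×10⁻⁸ V = 31.9 nV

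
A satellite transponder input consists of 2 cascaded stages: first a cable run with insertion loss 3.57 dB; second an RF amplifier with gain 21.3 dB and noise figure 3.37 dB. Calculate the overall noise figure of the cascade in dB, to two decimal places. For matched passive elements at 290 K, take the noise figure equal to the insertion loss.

Convert to linear (a loss of L dB is a gain of −L dB): F_i = 10^(NF_i/10), G_i = 10^(G_i,dB/10)
  Stage 1: F_1 = 10^(3.57/10) = 2.275, G_1 = 10^(−3.57/10) = 0.4395
  Stage 2: F_2 = 10^(3.37/10) = 2.173, G_2 = 10^(21.3/10) = 134.9
Friis cascade:
  F = 2.275 + (2.173 − 1)/0.4395 = 4.943
NF = 10 log₁₀(4.943) = 6.94 dB

6.94 dB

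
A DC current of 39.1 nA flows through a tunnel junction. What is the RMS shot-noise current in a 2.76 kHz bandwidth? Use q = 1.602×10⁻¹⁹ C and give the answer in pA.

I_n = √(2qI·B)
2qI·B = 2 × 1.602×10⁻¹⁹ × 3.91×10⁻⁸ × 2.76×10³ = 3.46×10⁻²³ A²
I_n = √(3.46×10⁻²³) = 5.88×10⁻¹² A = 5.88 pA

5.88 pA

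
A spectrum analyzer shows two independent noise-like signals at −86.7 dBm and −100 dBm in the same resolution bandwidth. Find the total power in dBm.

−86.5 dBm

Convert to linear, add, convert back:
P₁ = 2.14×10⁻¹² W, P₂ = 1.00×10⁻¹³ W
P_tot = 2.24×10⁻¹² W → 10 log₁₀(P_tot / 10⁻³) = −86.5 dBm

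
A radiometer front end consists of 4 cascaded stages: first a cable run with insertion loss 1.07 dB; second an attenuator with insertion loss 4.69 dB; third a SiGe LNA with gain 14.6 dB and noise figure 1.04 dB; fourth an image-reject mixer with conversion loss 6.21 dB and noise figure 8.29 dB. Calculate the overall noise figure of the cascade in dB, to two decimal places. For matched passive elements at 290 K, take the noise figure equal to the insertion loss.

7.43 dB

Convert to linear (a loss of L dB is a gain of −L dB): F_i = 10^(NF_i/10), G_i = 10^(G_i,dB/10)
  Stage 1: F_1 = 10^(1.07/10) = 1.279, G_1 = 10^(−1.07/10) = 0.7816
  Stage 2: F_2 = 10^(4.69/10) = 2.944, G_2 = 10^(−4.69/10) = 0.3396
  Stage 3: F_3 = 10^(1.04/10) = 1.271, G_3 = 10^(14.6/10) = 28.84
  Stage 4: F_4 = 10^(8.29/10) = 6.745, G_4 = 10^(−6.21/10) = 0.2393
Friis cascade:
  F = 1.279 + (2.944 − 1)/0.7816 + (1.271 − 1)/0.2655 + (6.745 − 1)/7.656 = 5.537
NF = 10 log₁₀(5.537) = 7.43 dB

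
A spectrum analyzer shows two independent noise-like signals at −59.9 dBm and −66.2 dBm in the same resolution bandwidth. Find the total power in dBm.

−59.0 dBm

Convert to linear, add, convert back:
P₁ = 1.02×10⁻⁹ W, P₂ = 2.40×10⁻¹⁰ W
P_tot = 1.26×10⁻⁹ W → 10 log₁₀(P_tot / 10⁻³) = −59.0 dBm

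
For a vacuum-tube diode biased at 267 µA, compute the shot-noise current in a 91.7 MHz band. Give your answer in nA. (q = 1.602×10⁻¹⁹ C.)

88.6 nA

I_n = √(2qI·B)
2qI·B = 2 × 1.602×10⁻¹⁹ × 2.67×10⁻⁴ × 9.17×10⁷ = 7.84×10⁻¹⁵ A²
I_n = √(7.84×10⁻¹⁵) = 8.86×10⁻⁸ A = 88.6 nA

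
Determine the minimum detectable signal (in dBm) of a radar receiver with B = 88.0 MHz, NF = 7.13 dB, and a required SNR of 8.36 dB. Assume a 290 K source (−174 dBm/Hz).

Sensitivity = −174 + 10 log₁₀(B) + NF + SNR_min
= −174 + 79.44 + 7.13 + 8.36
= −79.07 dBm → −79.1 dBm

−79.1 dBm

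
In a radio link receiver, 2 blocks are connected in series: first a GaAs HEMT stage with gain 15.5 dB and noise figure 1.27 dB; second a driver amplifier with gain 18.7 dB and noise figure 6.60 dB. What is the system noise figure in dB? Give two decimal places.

1.58 dB

Convert to linear (a loss of L dB is a gain of −L dB): F_i = 10^(NF_i/10), G_i = 10^(G_i,dB/10)
  Stage 1: F_1 = 10^(1.27/10) = 1.340, G_1 = 10^(15.5/10) = 35.48
  Stage 2: F_2 = 10^(6.60/10) = 4.571, G_2 = 10^(18.7/10) = 74.13
Friis cascade:
  F = 1.340 + (4.571 − 1)/35.48 = 1.440
NF = 10 log₁₀(1.440) = 1.58 dB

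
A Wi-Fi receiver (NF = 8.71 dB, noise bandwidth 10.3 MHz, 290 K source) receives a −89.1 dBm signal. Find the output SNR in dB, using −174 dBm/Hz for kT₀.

6.1 dB

Noise floor: N = −174 + 10 log₁₀(B) + NF
10 log₁₀(1.03×10⁷) = 70.13 dB
N = −174 + 70.13 + 8.71 = −95.16 dBm
SNR = P_sig − N = −89.1 − (−95.16) = 6.06 dB → 6.1 dB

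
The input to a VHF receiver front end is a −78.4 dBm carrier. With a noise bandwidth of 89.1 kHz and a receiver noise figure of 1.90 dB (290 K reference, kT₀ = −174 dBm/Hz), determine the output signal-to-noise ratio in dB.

Noise floor: N = −174 + 10 log₁₀(B) + NF
10 log₁₀(8.91×10⁴) = 49.5 dB
N = −174 + 49.5 + 1.90 = −122.60 dBm
SNR = P_sig − N = −78.4 − (−122.60) = 44.20 dB → 44.2 dB

44.2 dB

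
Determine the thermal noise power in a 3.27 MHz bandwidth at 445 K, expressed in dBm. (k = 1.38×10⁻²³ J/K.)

P_n = kTB = 1.38×10⁻²³ × 445 × 3.27×10⁶ = 2.01×10⁻¹⁴ W
In dBm: 10 log₁₀(2.01×10⁻¹⁴ / 10⁻³) = −107.0 dBm

−107.0 dBm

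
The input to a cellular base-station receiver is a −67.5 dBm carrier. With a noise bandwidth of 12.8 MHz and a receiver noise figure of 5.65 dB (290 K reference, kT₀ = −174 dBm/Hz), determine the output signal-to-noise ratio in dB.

Noise floor: N = −174 + 10 log₁₀(B) + NF
10 log₁₀(1.28×10⁷) = 71.07 dB
N = −174 + 71.07 + 5.65 = −97.28 dBm
SNR = P_sig − N = −67.5 − (−97.28) = 29.78 dB → 29.8 dB

29.8 dB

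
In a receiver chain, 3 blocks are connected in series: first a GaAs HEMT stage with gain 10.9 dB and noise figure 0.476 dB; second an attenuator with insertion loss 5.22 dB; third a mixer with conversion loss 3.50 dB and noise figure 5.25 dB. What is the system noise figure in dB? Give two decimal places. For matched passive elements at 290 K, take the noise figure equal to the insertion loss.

2.88 dB

Convert to linear (a loss of L dB is a gain of −L dB): F_i = 10^(NF_i/10), G_i = 10^(G_i,dB/10)
  Stage 1: F_1 = 10^(0.476/10) = 1.116, G_1 = 10^(10.9/10) = 12.30
  Stage 2: F_2 = 10^(5.22/10) = 3.327, G_2 = 10^(−5.22/10) = 0.3006
  Stage 3: F_3 = 10^(5.25/10) = 3.350, G_3 = 10^(−3.50/10) = 0.4467
Friis cascade:
  F = 1.116 + (3.327 − 1)/12.30 + (3.350 − 1)/3.698 = 1.940
NF = 10 log₁₀(1.940) = 2.88 dB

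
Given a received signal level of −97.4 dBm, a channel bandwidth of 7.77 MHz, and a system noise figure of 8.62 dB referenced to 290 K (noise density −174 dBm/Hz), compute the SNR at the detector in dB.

−0.9 dB

Noise floor: N = −174 + 10 log₁₀(B) + NF
10 log₁₀(7.77×10⁶) = 68.9 dB
N = −174 + 68.9 + 8.62 = −96.48 dBm
SNR = P_sig − N = −97.4 − (−96.48) = −0.92 dB → −0.9 dB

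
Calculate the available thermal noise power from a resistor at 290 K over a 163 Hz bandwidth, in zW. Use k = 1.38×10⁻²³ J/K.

652 zW

P_n = kTB = 1.38×10⁻²³ × 290 × 1.63×10² = 6.52×10⁻¹⁹ W = 652 zW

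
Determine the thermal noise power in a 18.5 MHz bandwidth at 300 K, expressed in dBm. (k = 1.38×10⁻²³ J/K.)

P_n = kTB = 1.38×10⁻²³ × 300 × 1.85×10⁷ = 7.66×10⁻¹⁴ W
In dBm: 10 log₁₀(7.66×10⁻¹⁴ / 10⁻³) = −101.2 dBm

−101.2 dBm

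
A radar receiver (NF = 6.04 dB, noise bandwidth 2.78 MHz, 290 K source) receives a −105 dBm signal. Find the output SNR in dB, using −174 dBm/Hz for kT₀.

−1.5 dB

Noise floor: N = −174 + 10 log₁₀(B) + NF
10 log₁₀(2.78×10⁶) = 64.44 dB
N = −174 + 64.44 + 6.04 = −103.52 dBm
SNR = P_sig − N = −105 − (−103.52) = −1.48 dB → −1.5 dB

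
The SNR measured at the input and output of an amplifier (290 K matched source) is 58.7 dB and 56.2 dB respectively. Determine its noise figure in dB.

NF (dB) = SNR_in(dB) − SNR_out(dB) when the source is at T₀
NF = 58.7 − 56.2 = 2.5 dB

2.5 dB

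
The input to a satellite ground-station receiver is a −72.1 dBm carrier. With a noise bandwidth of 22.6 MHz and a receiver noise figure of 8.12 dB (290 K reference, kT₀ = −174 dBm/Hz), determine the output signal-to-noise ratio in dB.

20.2 dB

Noise floor: N = −174 + 10 log₁₀(B) + NF
10 log₁₀(2.26×10⁷) = 73.54 dB
N = −174 + 73.54 + 8.12 = −92.34 dBm
SNR = P_sig − N = −72.1 − (−92.34) = 20.24 dB → 20.2 dB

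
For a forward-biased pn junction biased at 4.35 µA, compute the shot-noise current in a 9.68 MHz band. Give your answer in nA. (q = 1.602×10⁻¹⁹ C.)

I_n = √(2qI·B)
2qI·B = 2 × 1.602×10⁻¹⁹ × 4.35×10⁻⁶ × 9.68×10⁶ = 1.35×10⁻¹⁷ A²
I_n = √(1.35×10⁻¹⁷) = 3.67×10⁻⁹ A = 3.67 nA

3.67 nA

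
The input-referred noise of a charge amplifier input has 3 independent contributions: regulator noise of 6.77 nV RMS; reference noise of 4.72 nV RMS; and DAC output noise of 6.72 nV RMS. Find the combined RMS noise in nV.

10.6 nV

Uncorrelated sources add in power (mean-square): V_tot = √(ΣV_i²)
V_tot = √[(6.77×10⁻⁹)² + (4.72×10⁻⁹)² + (6.72×10⁻⁹)²] = 1.06×10⁻⁸ V = 10.6 nV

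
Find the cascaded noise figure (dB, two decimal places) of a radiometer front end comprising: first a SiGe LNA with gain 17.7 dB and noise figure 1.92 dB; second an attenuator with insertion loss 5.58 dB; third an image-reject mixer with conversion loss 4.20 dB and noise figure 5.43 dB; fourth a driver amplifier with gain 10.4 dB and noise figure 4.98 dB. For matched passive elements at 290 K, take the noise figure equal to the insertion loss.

3.22 dB

Convert to linear (a loss of L dB is a gain of −L dB): F_i = 10^(NF_i/10), G_i = 10^(G_i,dB/10)
  Stage 1: F_1 = 10^(1.92/10) = 1.556, G_1 = 10^(17.7/10) = 58.88
  Stage 2: F_2 = 10^(5.58/10) = 3.614, G_2 = 10^(−5.58/10) = 0.2767
  Stage 3: F_3 = 10^(5.43/10) = 3.491, G_3 = 10^(−4.20/10) = 0.3802
  Stage 4: F_4 = 10^(4.98/10) = 3.148, G_4 = 10^(10.4/10) = 10.96
Friis cascade:
  F = 1.556 + (3.614 − 1)/58.88 + (3.491 − 1)/16.29 + (3.148 − 1)/6.194 = 2.100
NF = 10 log₁₀(2.100) = 3.22 dB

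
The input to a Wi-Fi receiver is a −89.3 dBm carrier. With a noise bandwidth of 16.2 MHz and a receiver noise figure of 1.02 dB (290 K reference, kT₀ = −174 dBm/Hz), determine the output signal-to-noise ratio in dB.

11.6 dB

Noise floor: N = −174 + 10 log₁₀(B) + NF
10 log₁₀(1.62×10⁷) = 72.1 dB
N = −174 + 72.1 + 1.02 = −100.88 dBm
SNR = P_sig − N = −89.3 − (−100.88) = 11.58 dB → 11.6 dB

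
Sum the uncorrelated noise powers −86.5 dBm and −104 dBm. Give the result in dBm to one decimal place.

−86.4 dBm

Convert to linear, add, convert back:
P₁ = 2.24×10⁻¹² W, P₂ = 3.98×10⁻¹⁴ W
P_tot = 2.28×10⁻¹² W → 10 log₁₀(P_tot / 10⁻³) = −86.4 dBm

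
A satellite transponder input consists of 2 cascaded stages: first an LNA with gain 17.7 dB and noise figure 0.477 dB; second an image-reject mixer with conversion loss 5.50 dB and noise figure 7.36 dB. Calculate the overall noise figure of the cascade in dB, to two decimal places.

0.76 dB

Convert to linear (a loss of L dB is a gain of −L dB): F_i = 10^(NF_i/10), G_i = 10^(G_i,dB/10)
  Stage 1: F_1 = 10^(0.477/10) = 1.116, G_1 = 10^(17.7/10) = 58.88
  Stage 2: F_2 = 10^(7.36/10) = 5.445, G_2 = 10^(−5.50/10) = 0.2818
Friis cascade:
  F = 1.116 + (5.445 − 1)/58.88 = 1.192
NF = 10 log₁₀(1.192) = 0.76 dB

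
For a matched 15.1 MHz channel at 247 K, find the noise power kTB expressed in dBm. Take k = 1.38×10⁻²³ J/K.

P_n = kTB = 1.38×10⁻²³ × 247 × 1.51×10⁷ = 5.15×10⁻¹⁴ W
In dBm: 10 log₁₀(5.15×10⁻¹⁴ / 10⁻³) = −102.9 dBm

−102.9 dBm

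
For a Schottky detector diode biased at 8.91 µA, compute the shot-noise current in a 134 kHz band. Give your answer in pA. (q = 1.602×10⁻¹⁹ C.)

I_n = √(2qI·B)
2qI·B = 2 × 1.602×10⁻¹⁹ × 8.91×10⁻⁶ × 1.34×10⁵ = 3.83×10⁻¹⁹ A²
I_n = √(3.83×10⁻¹⁹) = 6.18×10⁻¹⁰ A = 618 pA

618 pA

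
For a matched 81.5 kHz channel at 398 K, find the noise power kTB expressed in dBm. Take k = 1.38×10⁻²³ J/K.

−123.5 dBm

P_n = kTB = 1.38×10⁻²³ × 398 × 8.15×10⁴ = 4.48×10⁻¹⁶ W
In dBm: 10 log₁₀(4.48×10⁻¹⁶ / 10⁻³) = −123.5 dBm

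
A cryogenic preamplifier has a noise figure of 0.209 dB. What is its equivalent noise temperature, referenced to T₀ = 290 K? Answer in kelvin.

F = 10^(0.209/10) = 1.0493
T_e = (F − 1)·T₀ = (1.0493 − 1) × 290 = 14.3 K

14.3 K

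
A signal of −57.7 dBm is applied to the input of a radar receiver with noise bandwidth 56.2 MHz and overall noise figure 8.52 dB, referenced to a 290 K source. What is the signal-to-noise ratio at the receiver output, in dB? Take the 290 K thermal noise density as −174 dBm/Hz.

30.3 dB

Noise floor: N = −174 + 10 log₁₀(B) + NF
10 log₁₀(5.62×10⁷) = 77.5 dB
N = −174 + 77.5 + 8.52 = −87.98 dBm
SNR = P_sig − N = −57.7 − (−87.98) = 30.28 dB → 30.3 dB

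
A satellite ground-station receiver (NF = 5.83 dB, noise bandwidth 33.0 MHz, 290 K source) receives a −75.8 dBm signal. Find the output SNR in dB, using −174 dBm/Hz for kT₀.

Noise floor: N = −174 + 10 log₁₀(B) + NF
10 log₁₀(3.30×10⁷) = 75.19 dB
N = −174 + 75.19 + 5.83 = −92.98 dBm
SNR = P_sig − N = −75.8 − (−92.98) = 17.18 dB → 17.2 dB

17.2 dB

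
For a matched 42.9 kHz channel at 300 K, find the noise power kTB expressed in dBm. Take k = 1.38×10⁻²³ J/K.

P_n = kTB = 1.38×10⁻²³ × 300 × 4.29×10⁴ = 1.78×10⁻¹⁶ W
In dBm: 10 log₁₀(1.78×10⁻¹⁶ / 10⁻³) = −127.5 dBm

−127.5 dBm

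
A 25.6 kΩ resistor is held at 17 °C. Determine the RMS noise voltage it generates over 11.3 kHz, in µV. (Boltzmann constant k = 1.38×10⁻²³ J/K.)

2.15 µV

T = 17 °C + 273.15 = 290.15 K
V_n = √(4kTRB)
4kTRB = 4 × 1.38×10⁻²³ × 290.15 × 2.56×10⁴ × 1.13×10⁴ = 4.63×10⁻¹² V²
V_n = √(4.63×10⁻¹²) = 2.15×10⁻⁶ V = 2.15 µV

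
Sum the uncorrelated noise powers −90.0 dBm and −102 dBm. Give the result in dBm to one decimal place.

Convert to linear, add, convert back:
P₁ = 1.00×10⁻¹² W, P₂ = 6.31×10⁻¹⁴ W
P_tot = 1.06×10⁻¹² W → 10 log₁₀(P_tot / 10⁻³) = −89.7 dBm

−89.7 dBm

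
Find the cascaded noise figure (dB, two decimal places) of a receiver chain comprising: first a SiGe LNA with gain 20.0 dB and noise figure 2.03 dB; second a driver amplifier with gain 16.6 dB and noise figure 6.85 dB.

Convert to linear (a loss of L dB is a gain of −L dB): F_i = 10^(NF_i/10), G_i = 10^(G_i,dB/10)
  Stage 1: F_1 = 10^(2.03/10) = 1.596, G_1 = 10^(20.0/10) = 100.0
  Stage 2: F_2 = 10^(6.85/10) = 4.842, G_2 = 10^(16.6/10) = 45.71
Friis cascade:
  F = 1.596 + (4.842 − 1)/100.0 = 1.634
NF = 10 log₁₀(1.634) = 2.13 dB

2.13 dB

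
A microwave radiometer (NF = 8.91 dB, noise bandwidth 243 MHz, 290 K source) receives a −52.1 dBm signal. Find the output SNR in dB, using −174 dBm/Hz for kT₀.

Noise floor: N = −174 + 10 log₁₀(B) + NF
10 log₁₀(2.43×10⁸) = 83.86 dB
N = −174 + 83.86 + 8.91 = −81.23 dBm
SNR = P_sig − N = −52.1 − (−81.23) = 29.13 dB → 29.1 dB

29.1 dB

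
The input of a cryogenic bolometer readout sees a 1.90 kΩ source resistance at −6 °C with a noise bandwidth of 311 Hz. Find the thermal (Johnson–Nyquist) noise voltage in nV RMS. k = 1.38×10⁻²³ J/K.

T = −6 °C + 273.15 = 267.15 K
V_n = √(4kTRB)
4kTRB = 4 × 1.38×10⁻²³ × 267.15 × 1.90×10³ × 3.11×10² = 8.71×10⁻¹⁵ V²
V_n = √(8.71×10⁻¹⁵) = 9.33×10⁻⁸ V = 93.3 nV

93.3 nV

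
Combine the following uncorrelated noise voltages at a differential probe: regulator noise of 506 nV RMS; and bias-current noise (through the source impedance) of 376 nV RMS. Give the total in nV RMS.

630 nV

Uncorrelated sources add in power (mean-square): V_tot = √(ΣV_i²)
V_tot = √[(5.06×10⁻⁷)² + (3.76×10⁻⁷)²] = 6.30×10⁻⁷ V = 630 nV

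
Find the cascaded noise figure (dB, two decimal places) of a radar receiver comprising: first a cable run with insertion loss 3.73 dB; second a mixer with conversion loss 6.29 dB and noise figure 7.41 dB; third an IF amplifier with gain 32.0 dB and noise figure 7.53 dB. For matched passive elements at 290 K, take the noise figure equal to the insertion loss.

17.77 dB

Convert to linear (a loss of L dB is a gain of −L dB): F_i = 10^(NF_i/10), G_i = 10^(G_i,dB/10)
  Stage 1: F_1 = 10^(3.73/10) = 2.360, G_1 = 10^(−3.73/10) = 0.4236
  Stage 2: F_2 = 10^(7.41/10) = 5.508, G_2 = 10^(−6.29/10) = 0.2350
  Stage 3: F_3 = 10^(7.53/10) = 5.662, G_3 = 10^(32.0/10) = 1585
Friis cascade:
  F = 2.360 + (5.508 − 1)/0.4236 + (5.662 − 1)/0.09954 = 59.84
NF = 10 log₁₀(59.84) = 17.77 dB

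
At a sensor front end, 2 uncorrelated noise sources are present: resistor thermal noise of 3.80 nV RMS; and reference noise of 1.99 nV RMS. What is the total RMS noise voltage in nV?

Uncorrelated sources add in power (mean-square): V_tot = √(ΣV_i²)
V_tot = √[(3.80×10⁻⁹)² + (1.99×10⁻⁹)²] = 4.29×10⁻⁹ V = 4.29 nV

4.29 nV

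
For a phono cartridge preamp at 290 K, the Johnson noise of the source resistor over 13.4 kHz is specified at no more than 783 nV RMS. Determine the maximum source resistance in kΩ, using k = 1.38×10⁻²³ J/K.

Johnson–Nyquist: V_n = √(4kTRB) ⇒ R = V_n² / (4kTB)
4kTB = 4 × 1.38×10⁻²³ × 290 × 1.34×10⁴ = 2.15×10⁻¹⁶
R = (7.83×10⁻⁷)² / 2.15×10⁻¹⁶ = 2.86×10³ Ω = 2.86 kΩ

2.86 kΩ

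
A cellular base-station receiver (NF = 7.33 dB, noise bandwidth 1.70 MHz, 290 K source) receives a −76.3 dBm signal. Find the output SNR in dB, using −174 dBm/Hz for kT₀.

Noise floor: N = −174 + 10 log₁₀(B) + NF
10 log₁₀(1.70×10⁶) = 62.3 dB
N = −174 + 62.3 + 7.33 = −104.37 dBm
SNR = P_sig − N = −76.3 − (−104.37) = 28.07 dB → 28.1 dB

28.1 dB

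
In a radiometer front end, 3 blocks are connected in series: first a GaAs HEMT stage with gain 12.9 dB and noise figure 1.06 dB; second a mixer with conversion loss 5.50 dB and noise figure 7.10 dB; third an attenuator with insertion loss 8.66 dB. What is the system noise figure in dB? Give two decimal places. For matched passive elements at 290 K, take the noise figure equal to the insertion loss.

4.22 dB

Convert to linear (a loss of L dB is a gain of −L dB): F_i = 10^(NF_i/10), G_i = 10^(G_i,dB/10)
  Stage 1: F_1 = 10^(1.06/10) = 1.276, G_1 = 10^(12.9/10) = 19.50
  Stage 2: F_2 = 10^(7.10/10) = 5.129, G_2 = 10^(−5.50/10) = 0.2818
  Stage 3: F_3 = 10^(8.66/10) = 7.345, G_3 = 10^(−8.66/10) = 0.1361
Friis cascade:
  F = 1.276 + (5.129 − 1)/19.50 + (7.345 − 1)/5.495 = 2.643
NF = 10 log₁₀(2.643) = 4.22 dB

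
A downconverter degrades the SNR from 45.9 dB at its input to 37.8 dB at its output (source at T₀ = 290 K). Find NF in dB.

NF (dB) = SNR_in(dB) − SNR_out(dB) when the source is at T₀
NF = 45.9 − 37.8 = 8.1 dB

8.1 dB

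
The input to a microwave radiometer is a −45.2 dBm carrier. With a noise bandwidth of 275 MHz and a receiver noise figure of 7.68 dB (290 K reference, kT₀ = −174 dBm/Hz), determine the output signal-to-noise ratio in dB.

Noise floor: N = −174 + 10 log₁₀(B) + NF
10 log₁₀(2.75×10⁸) = 84.39 dB
N = −174 + 84.39 + 7.68 = −81.93 dBm
SNR = P_sig − N = −45.2 − (−81.93) = 36.73 dB → 36.7 dB

36.7 dB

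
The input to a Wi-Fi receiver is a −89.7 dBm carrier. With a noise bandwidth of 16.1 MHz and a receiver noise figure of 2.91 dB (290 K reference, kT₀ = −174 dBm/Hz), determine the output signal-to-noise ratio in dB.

Noise floor: N = −174 + 10 log₁₀(B) + NF
10 log₁₀(1.61×10⁷) = 72.07 dB
N = −174 + 72.07 + 2.91 = −99.02 dBm
SNR = P_sig − N = −89.7 − (−99.02) = 9.32 dB → 9.3 dB

9.3 dB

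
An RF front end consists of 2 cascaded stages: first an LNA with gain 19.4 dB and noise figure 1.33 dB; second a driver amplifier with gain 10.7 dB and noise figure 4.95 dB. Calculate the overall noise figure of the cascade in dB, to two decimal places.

1.41 dB

Convert to linear (a loss of L dB is a gain of −L dB): F_i = 10^(NF_i/10), G_i = 10^(G_i,dB/10)
  Stage 1: F_1 = 10^(1.33/10) = 1.358, G_1 = 10^(19.4/10) = 87.10
  Stage 2: F_2 = 10^(4.95/10) = 3.126, G_2 = 10^(10.7/10) = 11.75
Friis cascade:
  F = 1.358 + (3.126 − 1)/87.10 = 1.383
NF = 10 log₁₀(1.383) = 1.41 dB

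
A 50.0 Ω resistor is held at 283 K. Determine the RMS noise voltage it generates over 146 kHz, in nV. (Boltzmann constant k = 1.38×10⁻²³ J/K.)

V_n = √(4kTRB)
4kTRB = 4 × 1.38×10⁻²³ × 283 × 5.00×10¹ × 1.46×10⁵ = 1.14×10⁻¹³ V²
V_n = √(1.14×10⁻¹³) = 3.38×10⁻⁷ V = 338 nV

338 nV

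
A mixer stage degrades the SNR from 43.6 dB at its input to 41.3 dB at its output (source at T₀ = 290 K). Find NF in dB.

NF (dB) = SNR_in(dB) − SNR_out(dB) when the source is at T₀
NF = 43.6 − 41.3 = 2.3 dB

2.3 dB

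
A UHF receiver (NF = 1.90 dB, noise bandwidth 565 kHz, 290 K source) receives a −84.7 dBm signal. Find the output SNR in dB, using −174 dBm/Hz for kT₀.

29.9 dB

Noise floor: N = −174 + 10 log₁₀(B) + NF
10 log₁₀(5.65×10⁵) = 57.52 dB
N = −174 + 57.52 + 1.90 = −114.58 dBm
SNR = P_sig − N = −84.7 − (−114.58) = 29.88 dB → 29.9 dB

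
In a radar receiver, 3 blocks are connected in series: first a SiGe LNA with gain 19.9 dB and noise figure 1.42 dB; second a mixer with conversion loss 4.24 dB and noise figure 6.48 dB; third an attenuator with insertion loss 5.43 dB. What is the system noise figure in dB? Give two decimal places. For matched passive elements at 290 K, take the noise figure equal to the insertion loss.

Convert to linear (a loss of L dB is a gain of −L dB): F_i = 10^(NF_i/10), G_i = 10^(G_i,dB/10)
  Stage 1: F_1 = 10^(1.42/10) = 1.387, G_1 = 10^(19.9/10) = 97.72
  Stage 2: F_2 = 10^(6.48/10) = 4.446, G_2 = 10^(−4.24/10) = 0.3767
  Stage 3: F_3 = 10^(5.43/10) = 3.491, G_3 = 10^(−5.43/10) = 0.2864
Friis cascade:
  F = 1.387 + (4.446 − 1)/97.72 + (3.491 − 1)/36.81 = 1.490
NF = 10 log₁₀(1.490) = 1.73 dB

1.73 dB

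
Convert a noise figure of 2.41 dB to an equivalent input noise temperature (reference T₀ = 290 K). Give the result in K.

F = 10^(2.41/10) = 1.74181
T_e = (F − 1)·T₀ = (1.74181 − 1) × 290 = 215 K

215 K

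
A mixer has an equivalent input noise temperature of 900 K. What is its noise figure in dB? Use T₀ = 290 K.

F = 1 + T_e/T₀ = 1 + 900/290 = 4.10345
NF = 10 log₁₀(4.10345) = 6.13 dB

6.13 dB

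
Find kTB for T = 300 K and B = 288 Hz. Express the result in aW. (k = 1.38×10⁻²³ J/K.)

1.19 aW

P_n = kTB = 1.38×10⁻²³ × 300 × 2.88×10² = 1.19×10⁻¹⁸ W = 1.19 aW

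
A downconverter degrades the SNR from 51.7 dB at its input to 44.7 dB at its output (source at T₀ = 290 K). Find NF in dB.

NF (dB) = SNR_in(dB) − SNR_out(dB) when the source is at T₀
NF = 51.7 − 44.7 = 7.0 dB

7.0 dB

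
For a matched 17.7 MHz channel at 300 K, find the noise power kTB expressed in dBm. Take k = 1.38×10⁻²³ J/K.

P_n = kTB = 1.38×10⁻²³ × 300 × 1.77×10⁷ = 7.33×10⁻¹⁴ W
In dBm: 10 log₁₀(7.33×10⁻¹⁴ / 10⁻³) = −101.4 dBm

−101.4 dBm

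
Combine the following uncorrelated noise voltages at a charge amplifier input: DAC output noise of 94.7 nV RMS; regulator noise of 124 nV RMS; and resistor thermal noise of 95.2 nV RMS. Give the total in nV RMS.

Uncorrelated sources add in power (mean-square): V_tot = √(ΣV_i²)
V_tot = √[(9.47×10⁻⁸)² + (1.24×10⁻⁷)² + (9.52×10⁻⁸)²] = 1.83×10⁻⁷ V = 183 nV

183 nV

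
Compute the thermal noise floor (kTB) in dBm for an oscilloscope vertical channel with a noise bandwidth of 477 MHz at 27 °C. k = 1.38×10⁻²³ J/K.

−87.0 dBm

T = 27 °C + 273.15 = 300.15 K
P_n = kTB = 1.38×10⁻²³ × 300.15 × 4.77×10⁸ = 1.98×10⁻¹² W
In dBm: 10 log₁₀(1.98×10⁻¹² / 10⁻³) = −87.0 dBm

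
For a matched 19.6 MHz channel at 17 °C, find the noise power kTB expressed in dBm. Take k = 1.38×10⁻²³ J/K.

T = 17 °C + 273.15 = 290.15 K
P_n = kTB = 1.38×10⁻²³ × 290.15 × 1.96×10⁷ = 7.85×10⁻¹⁴ W
In dBm: 10 log₁₀(7.85×10⁻¹⁴ / 10⁻³) = −101.1 dBm

−101.1 dBm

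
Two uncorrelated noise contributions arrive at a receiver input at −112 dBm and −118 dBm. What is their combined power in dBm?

−111.0 dBm

Convert to linear, add, convert back:
P₁ = 6.31×10⁻¹⁵ W, P₂ = 1.58×10⁻¹⁵ W
P_tot = 7.89×10⁻¹⁵ W → 10 log₁₀(P_tot / 10⁻³) = −111.0 dBm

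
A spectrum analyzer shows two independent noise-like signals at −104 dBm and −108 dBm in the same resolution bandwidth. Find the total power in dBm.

Convert to linear, add, convert back:
P₁ = 3.98×10⁻¹⁴ W, P₂ = 1.58×10⁻¹⁴ W
P_tot = 5.57×10⁻¹⁴ W → 10 log₁₀(P_tot / 10⁻³) = −102.5 dBm

−102.5 dBm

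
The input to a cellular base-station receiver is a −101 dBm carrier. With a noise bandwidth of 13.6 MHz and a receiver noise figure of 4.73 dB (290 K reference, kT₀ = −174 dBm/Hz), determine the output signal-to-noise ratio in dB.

−3.1 dB

Noise floor: N = −174 + 10 log₁₀(B) + NF
10 log₁₀(1.36×10⁷) = 71.34 dB
N = −174 + 71.34 + 4.73 = −97.93 dBm
SNR = P_sig − N = −101 − (−97.93) = −3.07 dB → −3.1 dB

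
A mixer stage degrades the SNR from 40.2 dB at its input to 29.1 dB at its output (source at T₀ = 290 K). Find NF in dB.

11.1 dB

NF (dB) = SNR_in(dB) − SNR_out(dB) when the source is at T₀
NF = 40.2 − 29.1 = 11.1 dB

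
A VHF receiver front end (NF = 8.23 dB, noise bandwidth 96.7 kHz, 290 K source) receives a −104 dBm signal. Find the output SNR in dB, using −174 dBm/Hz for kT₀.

11.9 dB

Noise floor: N = −174 + 10 log₁₀(B) + NF
10 log₁₀(9.67×10⁴) = 49.85 dB
N = −174 + 49.85 + 8.23 = −115.92 dBm
SNR = P_sig − N = −104 − (−115.92) = 11.92 dB → 11.9 dB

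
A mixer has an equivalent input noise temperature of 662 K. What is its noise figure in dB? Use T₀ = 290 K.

5.16 dB

F = 1 + T_e/T₀ = 1 + 662/290 = 3.28276
NF = 10 log₁₀(3.28276) = 5.16 dB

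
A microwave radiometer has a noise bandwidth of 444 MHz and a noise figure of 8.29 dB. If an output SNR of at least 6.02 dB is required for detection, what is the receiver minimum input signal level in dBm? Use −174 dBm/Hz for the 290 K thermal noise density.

Sensitivity = −174 + 10 log₁₀(B) + NF + SNR_min
= −174 + 86.47 + 8.29 + 6.02
= −73.22 dBm → −73.2 dBm

−73.2 dBm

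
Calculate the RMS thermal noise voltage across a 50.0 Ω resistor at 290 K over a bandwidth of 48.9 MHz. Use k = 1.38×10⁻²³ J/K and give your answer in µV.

V_n = √(4kTRB)
4kTRB = 4 × 1.38×10⁻²³ × 290 × 5.00×10¹ × 4.89×10⁷ = 3.91×10⁻¹¹ V²
V_n = √(3.91×10⁻¹¹) = 6.26×10⁻⁶ V = 6.26 µV

6.26 µV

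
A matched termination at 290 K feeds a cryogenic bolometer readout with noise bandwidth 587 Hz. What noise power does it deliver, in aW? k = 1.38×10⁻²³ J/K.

P_n = kTB = 1.38×10⁻²³ × 290 × 5.87×10² = 2.35×10⁻¹⁸ W = 2.35 aW

2.35 aW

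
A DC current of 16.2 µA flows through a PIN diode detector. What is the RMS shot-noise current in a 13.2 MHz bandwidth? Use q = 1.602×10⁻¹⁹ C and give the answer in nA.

8.28 nA

I_n = √(2qI·B)
2qI·B = 2 × 1.602×10⁻¹⁹ × 1.62×10⁻⁵ × 1.32×10⁷ = 6.85×10⁻¹⁷ A²
I_n = √(6.85×10⁻¹⁷) = 8.28×10⁻⁹ A = 8.28 nA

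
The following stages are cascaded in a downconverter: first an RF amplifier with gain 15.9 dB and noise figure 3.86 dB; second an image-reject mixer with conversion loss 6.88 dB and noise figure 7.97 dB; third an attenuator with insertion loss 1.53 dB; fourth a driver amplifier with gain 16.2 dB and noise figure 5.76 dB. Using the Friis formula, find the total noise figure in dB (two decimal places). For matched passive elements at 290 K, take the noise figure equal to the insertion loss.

4.93 dB

Convert to linear (a loss of L dB is a gain of −L dB): F_i = 10^(NF_i/10), G_i = 10^(G_i,dB/10)
  Stage 1: F_1 = 10^(3.86/10) = 2.432, G_1 = 10^(15.9/10) = 38.90
  Stage 2: F_2 = 10^(7.97/10) = 6.266, G_2 = 10^(−6.88/10) = 0.2051
  Stage 3: F_3 = 10^(1.53/10) = 1.422, G_3 = 10^(−1.53/10) = 0.7031
  Stage 4: F_4 = 10^(5.76/10) = 3.767, G_4 = 10^(16.2/10) = 41.69
Friis cascade:
  F = 2.432 + (6.266 − 1)/38.90 + (1.422 − 1)/7.980 + (3.767 − 1)/5.610 = 3.114
NF = 10 log₁₀(3.114) = 4.93 dB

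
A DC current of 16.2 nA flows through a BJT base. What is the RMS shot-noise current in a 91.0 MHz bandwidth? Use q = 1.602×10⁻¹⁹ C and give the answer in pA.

I_n = √(2qI·B)
2qI·B = 2 × 1.602×10⁻¹⁹ × 1.62×10⁻⁸ × 9.10×10⁷ = 4.72×10⁻¹⁹ A²
I_n = √(4.72×10⁻¹⁹) = 6.87×10⁻¹⁰ A = 687 pA

687 pA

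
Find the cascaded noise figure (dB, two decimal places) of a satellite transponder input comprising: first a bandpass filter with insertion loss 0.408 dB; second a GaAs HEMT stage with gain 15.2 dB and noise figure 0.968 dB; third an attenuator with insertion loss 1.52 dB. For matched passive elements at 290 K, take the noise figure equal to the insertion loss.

1.42 dB

Convert to linear (a loss of L dB is a gain of −L dB): F_i = 10^(NF_i/10), G_i = 10^(G_i,dB/10)
  Stage 1: F_1 = 10^(0.408/10) = 1.098, G_1 = 10^(−0.408/10) = 0.9103
  Stage 2: F_2 = 10^(0.968/10) = 1.250, G_2 = 10^(15.2/10) = 33.11
  Stage 3: F_3 = 10^(1.52/10) = 1.419, G_3 = 10^(−1.52/10) = 0.7047
Friis cascade:
  F = 1.098 + (1.250 − 1)/0.9103 + (1.419 − 1)/30.14 = 1.387
NF = 10 log₁₀(1.387) = 1.42 dB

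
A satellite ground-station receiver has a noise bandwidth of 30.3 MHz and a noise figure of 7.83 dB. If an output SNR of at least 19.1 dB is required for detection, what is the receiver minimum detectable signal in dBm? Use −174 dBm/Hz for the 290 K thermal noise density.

−72.3 dBm

Sensitivity = −174 + 10 log₁₀(B) + NF + SNR_min
= −174 + 74.81 + 7.83 + 19.1
= −72.26 dBm → −72.3 dBm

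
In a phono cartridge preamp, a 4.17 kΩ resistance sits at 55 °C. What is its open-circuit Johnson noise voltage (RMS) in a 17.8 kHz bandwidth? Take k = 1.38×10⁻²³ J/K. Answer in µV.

1.16 µV

T = 55 °C + 273.15 = 328.15 K
V_n = √(4kTRB)
4kTRB = 4 × 1.38×10⁻²³ × 328.15 × 4.17×10³ × 1.78×10⁴ = 1.34×10⁻¹² V²
V_n = √(1.34×10⁻¹²) = 1.16×10⁻⁶ V = 1.16 µV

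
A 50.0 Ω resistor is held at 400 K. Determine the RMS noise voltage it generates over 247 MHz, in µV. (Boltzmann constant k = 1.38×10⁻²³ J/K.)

V_n = √(4kTRB)
4kTRB = 4 × 1.38×10⁻²³ × 400 × 5.00×10¹ × 2.47×10⁸ = 2.73×10⁻¹⁰ V²
V_n = √(2.73×10⁻¹⁰) = 1.65×10⁻⁵ V = 16.5 µV

16.5 µV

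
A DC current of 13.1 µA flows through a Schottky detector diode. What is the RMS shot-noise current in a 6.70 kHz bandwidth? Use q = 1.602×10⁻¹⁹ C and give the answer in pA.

168 pA

I_n = √(2qI·B)
2qI·B = 2 × 1.602×10⁻¹⁹ × 1.31×10⁻⁵ × 6.70×10³ = 2.81×10⁻²⁰ A²
I_n = √(2.81×10⁻²⁰) = 1.68×10⁻¹⁰ A = 168 pA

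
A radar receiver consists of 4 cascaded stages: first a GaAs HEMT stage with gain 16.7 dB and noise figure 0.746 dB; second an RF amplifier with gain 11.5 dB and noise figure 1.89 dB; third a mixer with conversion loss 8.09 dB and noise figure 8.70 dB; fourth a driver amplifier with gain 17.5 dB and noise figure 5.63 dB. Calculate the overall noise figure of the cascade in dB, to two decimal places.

0.92 dB

Convert to linear (a loss of L dB is a gain of −L dB): F_i = 10^(NF_i/10), G_i = 10^(G_i,dB/10)
  Stage 1: F_1 = 10^(0.746/10) = 1.187, G_1 = 10^(16.7/10) = 46.77
  Stage 2: F_2 = 10^(1.89/10) = 1.545, G_2 = 10^(11.5/10) = 14.13
  Stage 3: F_3 = 10^(8.70/10) = 7.413, G_3 = 10^(−8.09/10) = 0.1552
  Stage 4: F_4 = 10^(5.63/10) = 3.656, G_4 = 10^(17.5/10) = 56.23
Friis cascade:
  F = 1.187 + (1.545 − 1)/46.77 + (7.413 − 1)/660.7 + (3.656 − 1)/102.6 = 1.235
NF = 10 log₁₀(1.235) = 0.92 dB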